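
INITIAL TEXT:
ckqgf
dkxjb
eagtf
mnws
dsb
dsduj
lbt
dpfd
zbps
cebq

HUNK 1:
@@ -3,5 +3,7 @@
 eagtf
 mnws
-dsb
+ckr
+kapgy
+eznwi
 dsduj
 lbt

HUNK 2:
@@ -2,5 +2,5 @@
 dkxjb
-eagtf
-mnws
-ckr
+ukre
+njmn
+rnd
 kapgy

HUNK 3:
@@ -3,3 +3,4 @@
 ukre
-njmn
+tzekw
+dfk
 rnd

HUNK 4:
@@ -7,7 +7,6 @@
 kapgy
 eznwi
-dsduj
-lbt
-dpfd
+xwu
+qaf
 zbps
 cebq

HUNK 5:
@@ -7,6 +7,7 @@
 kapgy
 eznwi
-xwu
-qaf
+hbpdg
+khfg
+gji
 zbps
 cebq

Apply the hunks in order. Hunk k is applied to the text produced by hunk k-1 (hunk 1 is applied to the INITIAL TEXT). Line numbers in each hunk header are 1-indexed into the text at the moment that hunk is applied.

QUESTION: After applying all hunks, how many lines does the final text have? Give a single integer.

Answer: 13

Derivation:
Hunk 1: at line 3 remove [dsb] add [ckr,kapgy,eznwi] -> 12 lines: ckqgf dkxjb eagtf mnws ckr kapgy eznwi dsduj lbt dpfd zbps cebq
Hunk 2: at line 2 remove [eagtf,mnws,ckr] add [ukre,njmn,rnd] -> 12 lines: ckqgf dkxjb ukre njmn rnd kapgy eznwi dsduj lbt dpfd zbps cebq
Hunk 3: at line 3 remove [njmn] add [tzekw,dfk] -> 13 lines: ckqgf dkxjb ukre tzekw dfk rnd kapgy eznwi dsduj lbt dpfd zbps cebq
Hunk 4: at line 7 remove [dsduj,lbt,dpfd] add [xwu,qaf] -> 12 lines: ckqgf dkxjb ukre tzekw dfk rnd kapgy eznwi xwu qaf zbps cebq
Hunk 5: at line 7 remove [xwu,qaf] add [hbpdg,khfg,gji] -> 13 lines: ckqgf dkxjb ukre tzekw dfk rnd kapgy eznwi hbpdg khfg gji zbps cebq
Final line count: 13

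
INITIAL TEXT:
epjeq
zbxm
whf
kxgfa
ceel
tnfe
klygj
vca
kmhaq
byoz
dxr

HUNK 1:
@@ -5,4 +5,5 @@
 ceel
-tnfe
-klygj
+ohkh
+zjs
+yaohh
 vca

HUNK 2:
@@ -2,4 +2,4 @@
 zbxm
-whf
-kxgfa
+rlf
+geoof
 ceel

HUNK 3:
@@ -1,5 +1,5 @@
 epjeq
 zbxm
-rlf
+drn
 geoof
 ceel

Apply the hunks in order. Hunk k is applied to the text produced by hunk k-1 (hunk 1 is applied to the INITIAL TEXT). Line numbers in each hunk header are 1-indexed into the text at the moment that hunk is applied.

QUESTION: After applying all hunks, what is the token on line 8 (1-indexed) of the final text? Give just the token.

Hunk 1: at line 5 remove [tnfe,klygj] add [ohkh,zjs,yaohh] -> 12 lines: epjeq zbxm whf kxgfa ceel ohkh zjs yaohh vca kmhaq byoz dxr
Hunk 2: at line 2 remove [whf,kxgfa] add [rlf,geoof] -> 12 lines: epjeq zbxm rlf geoof ceel ohkh zjs yaohh vca kmhaq byoz dxr
Hunk 3: at line 1 remove [rlf] add [drn] -> 12 lines: epjeq zbxm drn geoof ceel ohkh zjs yaohh vca kmhaq byoz dxr
Final line 8: yaohh

Answer: yaohh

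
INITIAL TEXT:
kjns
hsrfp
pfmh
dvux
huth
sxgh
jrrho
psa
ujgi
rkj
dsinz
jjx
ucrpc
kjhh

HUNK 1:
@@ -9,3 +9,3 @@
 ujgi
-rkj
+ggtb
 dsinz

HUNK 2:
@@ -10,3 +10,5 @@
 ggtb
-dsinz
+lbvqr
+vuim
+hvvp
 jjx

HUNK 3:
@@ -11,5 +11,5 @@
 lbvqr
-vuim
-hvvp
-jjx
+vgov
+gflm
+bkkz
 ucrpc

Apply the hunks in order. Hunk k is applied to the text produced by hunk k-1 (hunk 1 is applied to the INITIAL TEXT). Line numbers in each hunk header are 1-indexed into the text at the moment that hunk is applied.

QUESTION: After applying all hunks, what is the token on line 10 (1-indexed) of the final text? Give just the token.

Hunk 1: at line 9 remove [rkj] add [ggtb] -> 14 lines: kjns hsrfp pfmh dvux huth sxgh jrrho psa ujgi ggtb dsinz jjx ucrpc kjhh
Hunk 2: at line 10 remove [dsinz] add [lbvqr,vuim,hvvp] -> 16 lines: kjns hsrfp pfmh dvux huth sxgh jrrho psa ujgi ggtb lbvqr vuim hvvp jjx ucrpc kjhh
Hunk 3: at line 11 remove [vuim,hvvp,jjx] add [vgov,gflm,bkkz] -> 16 lines: kjns hsrfp pfmh dvux huth sxgh jrrho psa ujgi ggtb lbvqr vgov gflm bkkz ucrpc kjhh
Final line 10: ggtb

Answer: ggtb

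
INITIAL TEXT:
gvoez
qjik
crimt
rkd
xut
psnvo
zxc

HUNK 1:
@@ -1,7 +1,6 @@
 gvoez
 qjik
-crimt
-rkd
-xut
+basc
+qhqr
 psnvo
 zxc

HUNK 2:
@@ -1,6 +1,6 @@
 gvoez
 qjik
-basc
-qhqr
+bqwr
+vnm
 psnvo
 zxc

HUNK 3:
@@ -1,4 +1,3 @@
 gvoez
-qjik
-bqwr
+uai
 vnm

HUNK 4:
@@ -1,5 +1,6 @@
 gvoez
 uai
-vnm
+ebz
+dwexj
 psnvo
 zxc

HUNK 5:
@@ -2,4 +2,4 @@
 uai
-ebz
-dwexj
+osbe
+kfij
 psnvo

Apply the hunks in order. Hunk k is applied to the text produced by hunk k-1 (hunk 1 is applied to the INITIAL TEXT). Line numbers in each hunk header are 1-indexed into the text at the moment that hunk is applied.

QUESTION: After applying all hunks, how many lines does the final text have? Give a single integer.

Hunk 1: at line 1 remove [crimt,rkd,xut] add [basc,qhqr] -> 6 lines: gvoez qjik basc qhqr psnvo zxc
Hunk 2: at line 1 remove [basc,qhqr] add [bqwr,vnm] -> 6 lines: gvoez qjik bqwr vnm psnvo zxc
Hunk 3: at line 1 remove [qjik,bqwr] add [uai] -> 5 lines: gvoez uai vnm psnvo zxc
Hunk 4: at line 1 remove [vnm] add [ebz,dwexj] -> 6 lines: gvoez uai ebz dwexj psnvo zxc
Hunk 5: at line 2 remove [ebz,dwexj] add [osbe,kfij] -> 6 lines: gvoez uai osbe kfij psnvo zxc
Final line count: 6

Answer: 6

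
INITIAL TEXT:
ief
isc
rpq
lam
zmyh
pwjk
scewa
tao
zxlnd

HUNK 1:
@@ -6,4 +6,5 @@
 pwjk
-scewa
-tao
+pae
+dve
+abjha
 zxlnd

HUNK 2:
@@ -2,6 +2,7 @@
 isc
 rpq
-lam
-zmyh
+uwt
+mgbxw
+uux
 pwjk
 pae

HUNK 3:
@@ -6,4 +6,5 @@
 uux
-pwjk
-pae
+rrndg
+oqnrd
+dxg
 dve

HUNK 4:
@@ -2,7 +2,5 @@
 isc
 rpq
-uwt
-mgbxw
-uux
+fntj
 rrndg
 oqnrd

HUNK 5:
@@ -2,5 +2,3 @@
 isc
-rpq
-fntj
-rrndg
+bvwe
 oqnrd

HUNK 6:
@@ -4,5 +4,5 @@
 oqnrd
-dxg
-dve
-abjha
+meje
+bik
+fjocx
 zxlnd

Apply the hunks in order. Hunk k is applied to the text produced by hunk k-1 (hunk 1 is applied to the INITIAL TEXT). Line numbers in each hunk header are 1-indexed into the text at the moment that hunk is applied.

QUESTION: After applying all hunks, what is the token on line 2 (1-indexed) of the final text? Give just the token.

Answer: isc

Derivation:
Hunk 1: at line 6 remove [scewa,tao] add [pae,dve,abjha] -> 10 lines: ief isc rpq lam zmyh pwjk pae dve abjha zxlnd
Hunk 2: at line 2 remove [lam,zmyh] add [uwt,mgbxw,uux] -> 11 lines: ief isc rpq uwt mgbxw uux pwjk pae dve abjha zxlnd
Hunk 3: at line 6 remove [pwjk,pae] add [rrndg,oqnrd,dxg] -> 12 lines: ief isc rpq uwt mgbxw uux rrndg oqnrd dxg dve abjha zxlnd
Hunk 4: at line 2 remove [uwt,mgbxw,uux] add [fntj] -> 10 lines: ief isc rpq fntj rrndg oqnrd dxg dve abjha zxlnd
Hunk 5: at line 2 remove [rpq,fntj,rrndg] add [bvwe] -> 8 lines: ief isc bvwe oqnrd dxg dve abjha zxlnd
Hunk 6: at line 4 remove [dxg,dve,abjha] add [meje,bik,fjocx] -> 8 lines: ief isc bvwe oqnrd meje bik fjocx zxlnd
Final line 2: isc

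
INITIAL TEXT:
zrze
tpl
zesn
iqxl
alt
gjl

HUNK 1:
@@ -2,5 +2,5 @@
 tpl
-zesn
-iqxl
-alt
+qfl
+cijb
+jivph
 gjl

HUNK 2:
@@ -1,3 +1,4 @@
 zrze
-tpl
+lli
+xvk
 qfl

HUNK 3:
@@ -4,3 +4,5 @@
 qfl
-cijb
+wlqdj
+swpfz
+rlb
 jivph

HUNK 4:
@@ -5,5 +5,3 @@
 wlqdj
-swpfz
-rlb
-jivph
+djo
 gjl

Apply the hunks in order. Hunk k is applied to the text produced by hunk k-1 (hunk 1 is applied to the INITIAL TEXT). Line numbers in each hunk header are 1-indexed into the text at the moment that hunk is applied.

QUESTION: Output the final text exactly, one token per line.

Answer: zrze
lli
xvk
qfl
wlqdj
djo
gjl

Derivation:
Hunk 1: at line 2 remove [zesn,iqxl,alt] add [qfl,cijb,jivph] -> 6 lines: zrze tpl qfl cijb jivph gjl
Hunk 2: at line 1 remove [tpl] add [lli,xvk] -> 7 lines: zrze lli xvk qfl cijb jivph gjl
Hunk 3: at line 4 remove [cijb] add [wlqdj,swpfz,rlb] -> 9 lines: zrze lli xvk qfl wlqdj swpfz rlb jivph gjl
Hunk 4: at line 5 remove [swpfz,rlb,jivph] add [djo] -> 7 lines: zrze lli xvk qfl wlqdj djo gjl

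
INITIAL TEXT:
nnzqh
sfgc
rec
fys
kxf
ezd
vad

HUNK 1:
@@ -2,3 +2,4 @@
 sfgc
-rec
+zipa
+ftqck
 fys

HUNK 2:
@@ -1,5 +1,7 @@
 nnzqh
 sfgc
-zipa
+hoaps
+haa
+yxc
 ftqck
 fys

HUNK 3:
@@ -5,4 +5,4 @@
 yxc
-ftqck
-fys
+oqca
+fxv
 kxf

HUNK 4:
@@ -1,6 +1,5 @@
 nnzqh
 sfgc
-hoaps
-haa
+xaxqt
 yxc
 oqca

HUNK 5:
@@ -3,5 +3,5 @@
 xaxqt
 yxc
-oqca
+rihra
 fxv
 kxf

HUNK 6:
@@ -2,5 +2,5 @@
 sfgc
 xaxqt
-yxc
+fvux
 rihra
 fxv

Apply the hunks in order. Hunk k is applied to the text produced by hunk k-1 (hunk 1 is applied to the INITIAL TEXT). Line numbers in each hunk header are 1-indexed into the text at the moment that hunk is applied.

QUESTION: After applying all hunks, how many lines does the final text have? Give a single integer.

Answer: 9

Derivation:
Hunk 1: at line 2 remove [rec] add [zipa,ftqck] -> 8 lines: nnzqh sfgc zipa ftqck fys kxf ezd vad
Hunk 2: at line 1 remove [zipa] add [hoaps,haa,yxc] -> 10 lines: nnzqh sfgc hoaps haa yxc ftqck fys kxf ezd vad
Hunk 3: at line 5 remove [ftqck,fys] add [oqca,fxv] -> 10 lines: nnzqh sfgc hoaps haa yxc oqca fxv kxf ezd vad
Hunk 4: at line 1 remove [hoaps,haa] add [xaxqt] -> 9 lines: nnzqh sfgc xaxqt yxc oqca fxv kxf ezd vad
Hunk 5: at line 3 remove [oqca] add [rihra] -> 9 lines: nnzqh sfgc xaxqt yxc rihra fxv kxf ezd vad
Hunk 6: at line 2 remove [yxc] add [fvux] -> 9 lines: nnzqh sfgc xaxqt fvux rihra fxv kxf ezd vad
Final line count: 9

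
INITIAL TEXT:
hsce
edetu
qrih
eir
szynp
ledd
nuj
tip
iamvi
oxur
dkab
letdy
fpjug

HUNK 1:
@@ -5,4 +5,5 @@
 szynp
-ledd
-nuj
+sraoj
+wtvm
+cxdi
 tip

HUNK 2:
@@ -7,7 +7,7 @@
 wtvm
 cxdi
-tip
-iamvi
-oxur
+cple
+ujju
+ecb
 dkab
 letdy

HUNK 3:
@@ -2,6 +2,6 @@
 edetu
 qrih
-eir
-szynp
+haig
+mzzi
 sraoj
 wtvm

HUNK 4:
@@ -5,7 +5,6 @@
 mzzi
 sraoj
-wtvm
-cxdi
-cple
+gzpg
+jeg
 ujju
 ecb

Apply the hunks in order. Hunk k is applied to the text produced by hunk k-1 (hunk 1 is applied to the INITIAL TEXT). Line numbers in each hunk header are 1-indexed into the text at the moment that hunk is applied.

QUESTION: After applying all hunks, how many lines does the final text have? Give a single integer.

Answer: 13

Derivation:
Hunk 1: at line 5 remove [ledd,nuj] add [sraoj,wtvm,cxdi] -> 14 lines: hsce edetu qrih eir szynp sraoj wtvm cxdi tip iamvi oxur dkab letdy fpjug
Hunk 2: at line 7 remove [tip,iamvi,oxur] add [cple,ujju,ecb] -> 14 lines: hsce edetu qrih eir szynp sraoj wtvm cxdi cple ujju ecb dkab letdy fpjug
Hunk 3: at line 2 remove [eir,szynp] add [haig,mzzi] -> 14 lines: hsce edetu qrih haig mzzi sraoj wtvm cxdi cple ujju ecb dkab letdy fpjug
Hunk 4: at line 5 remove [wtvm,cxdi,cple] add [gzpg,jeg] -> 13 lines: hsce edetu qrih haig mzzi sraoj gzpg jeg ujju ecb dkab letdy fpjug
Final line count: 13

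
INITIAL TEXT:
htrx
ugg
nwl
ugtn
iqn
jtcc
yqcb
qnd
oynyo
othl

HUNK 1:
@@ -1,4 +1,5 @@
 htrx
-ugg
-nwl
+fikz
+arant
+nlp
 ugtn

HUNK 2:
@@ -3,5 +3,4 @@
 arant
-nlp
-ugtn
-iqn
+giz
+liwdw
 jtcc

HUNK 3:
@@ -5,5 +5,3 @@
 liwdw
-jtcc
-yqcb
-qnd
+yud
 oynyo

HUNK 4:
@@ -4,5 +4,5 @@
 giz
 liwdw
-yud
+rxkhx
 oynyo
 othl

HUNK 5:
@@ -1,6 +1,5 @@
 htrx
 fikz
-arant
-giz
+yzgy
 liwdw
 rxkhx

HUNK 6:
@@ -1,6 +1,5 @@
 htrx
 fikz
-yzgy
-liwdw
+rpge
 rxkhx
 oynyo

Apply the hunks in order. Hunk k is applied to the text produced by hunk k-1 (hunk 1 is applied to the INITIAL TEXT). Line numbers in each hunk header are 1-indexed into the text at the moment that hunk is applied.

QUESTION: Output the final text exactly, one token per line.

Hunk 1: at line 1 remove [ugg,nwl] add [fikz,arant,nlp] -> 11 lines: htrx fikz arant nlp ugtn iqn jtcc yqcb qnd oynyo othl
Hunk 2: at line 3 remove [nlp,ugtn,iqn] add [giz,liwdw] -> 10 lines: htrx fikz arant giz liwdw jtcc yqcb qnd oynyo othl
Hunk 3: at line 5 remove [jtcc,yqcb,qnd] add [yud] -> 8 lines: htrx fikz arant giz liwdw yud oynyo othl
Hunk 4: at line 4 remove [yud] add [rxkhx] -> 8 lines: htrx fikz arant giz liwdw rxkhx oynyo othl
Hunk 5: at line 1 remove [arant,giz] add [yzgy] -> 7 lines: htrx fikz yzgy liwdw rxkhx oynyo othl
Hunk 6: at line 1 remove [yzgy,liwdw] add [rpge] -> 6 lines: htrx fikz rpge rxkhx oynyo othl

Answer: htrx
fikz
rpge
rxkhx
oynyo
othl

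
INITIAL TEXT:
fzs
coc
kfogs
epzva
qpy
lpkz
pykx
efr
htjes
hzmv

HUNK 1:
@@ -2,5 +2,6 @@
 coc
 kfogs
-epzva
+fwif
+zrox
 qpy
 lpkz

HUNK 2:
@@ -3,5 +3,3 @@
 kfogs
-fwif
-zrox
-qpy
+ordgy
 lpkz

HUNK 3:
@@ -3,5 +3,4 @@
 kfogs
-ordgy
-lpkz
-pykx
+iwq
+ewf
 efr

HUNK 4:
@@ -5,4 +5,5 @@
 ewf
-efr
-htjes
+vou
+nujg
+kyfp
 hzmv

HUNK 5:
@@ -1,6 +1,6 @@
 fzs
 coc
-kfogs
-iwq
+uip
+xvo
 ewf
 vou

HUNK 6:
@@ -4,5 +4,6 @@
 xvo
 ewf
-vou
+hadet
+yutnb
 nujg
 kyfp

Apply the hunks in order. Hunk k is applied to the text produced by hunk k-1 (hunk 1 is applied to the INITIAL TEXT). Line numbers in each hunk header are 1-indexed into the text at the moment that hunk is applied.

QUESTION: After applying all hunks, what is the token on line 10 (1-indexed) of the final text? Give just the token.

Hunk 1: at line 2 remove [epzva] add [fwif,zrox] -> 11 lines: fzs coc kfogs fwif zrox qpy lpkz pykx efr htjes hzmv
Hunk 2: at line 3 remove [fwif,zrox,qpy] add [ordgy] -> 9 lines: fzs coc kfogs ordgy lpkz pykx efr htjes hzmv
Hunk 3: at line 3 remove [ordgy,lpkz,pykx] add [iwq,ewf] -> 8 lines: fzs coc kfogs iwq ewf efr htjes hzmv
Hunk 4: at line 5 remove [efr,htjes] add [vou,nujg,kyfp] -> 9 lines: fzs coc kfogs iwq ewf vou nujg kyfp hzmv
Hunk 5: at line 1 remove [kfogs,iwq] add [uip,xvo] -> 9 lines: fzs coc uip xvo ewf vou nujg kyfp hzmv
Hunk 6: at line 4 remove [vou] add [hadet,yutnb] -> 10 lines: fzs coc uip xvo ewf hadet yutnb nujg kyfp hzmv
Final line 10: hzmv

Answer: hzmv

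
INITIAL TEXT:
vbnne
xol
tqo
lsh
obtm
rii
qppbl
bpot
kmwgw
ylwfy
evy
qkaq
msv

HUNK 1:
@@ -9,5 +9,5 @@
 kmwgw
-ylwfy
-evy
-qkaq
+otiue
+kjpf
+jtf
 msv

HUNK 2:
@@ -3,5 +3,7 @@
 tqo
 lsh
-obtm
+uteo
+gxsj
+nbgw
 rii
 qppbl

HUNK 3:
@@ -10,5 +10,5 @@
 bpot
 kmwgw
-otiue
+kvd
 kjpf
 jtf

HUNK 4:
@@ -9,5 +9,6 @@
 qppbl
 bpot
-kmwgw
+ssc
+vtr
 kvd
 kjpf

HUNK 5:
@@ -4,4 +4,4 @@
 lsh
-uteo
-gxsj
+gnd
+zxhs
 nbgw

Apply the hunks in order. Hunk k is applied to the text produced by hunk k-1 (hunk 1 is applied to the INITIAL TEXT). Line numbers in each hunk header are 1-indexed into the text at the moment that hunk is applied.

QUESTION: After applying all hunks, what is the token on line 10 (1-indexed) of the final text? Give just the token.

Answer: bpot

Derivation:
Hunk 1: at line 9 remove [ylwfy,evy,qkaq] add [otiue,kjpf,jtf] -> 13 lines: vbnne xol tqo lsh obtm rii qppbl bpot kmwgw otiue kjpf jtf msv
Hunk 2: at line 3 remove [obtm] add [uteo,gxsj,nbgw] -> 15 lines: vbnne xol tqo lsh uteo gxsj nbgw rii qppbl bpot kmwgw otiue kjpf jtf msv
Hunk 3: at line 10 remove [otiue] add [kvd] -> 15 lines: vbnne xol tqo lsh uteo gxsj nbgw rii qppbl bpot kmwgw kvd kjpf jtf msv
Hunk 4: at line 9 remove [kmwgw] add [ssc,vtr] -> 16 lines: vbnne xol tqo lsh uteo gxsj nbgw rii qppbl bpot ssc vtr kvd kjpf jtf msv
Hunk 5: at line 4 remove [uteo,gxsj] add [gnd,zxhs] -> 16 lines: vbnne xol tqo lsh gnd zxhs nbgw rii qppbl bpot ssc vtr kvd kjpf jtf msv
Final line 10: bpot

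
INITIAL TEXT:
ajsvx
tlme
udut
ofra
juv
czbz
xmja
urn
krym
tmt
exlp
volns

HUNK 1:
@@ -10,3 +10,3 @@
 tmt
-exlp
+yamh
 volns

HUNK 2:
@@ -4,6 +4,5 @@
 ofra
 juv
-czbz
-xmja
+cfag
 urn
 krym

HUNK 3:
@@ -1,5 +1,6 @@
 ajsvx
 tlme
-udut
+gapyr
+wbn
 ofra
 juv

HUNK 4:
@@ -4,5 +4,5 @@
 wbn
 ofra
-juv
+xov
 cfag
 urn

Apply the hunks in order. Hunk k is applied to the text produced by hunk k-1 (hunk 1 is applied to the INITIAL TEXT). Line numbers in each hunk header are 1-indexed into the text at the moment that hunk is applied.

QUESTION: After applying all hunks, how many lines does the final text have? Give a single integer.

Answer: 12

Derivation:
Hunk 1: at line 10 remove [exlp] add [yamh] -> 12 lines: ajsvx tlme udut ofra juv czbz xmja urn krym tmt yamh volns
Hunk 2: at line 4 remove [czbz,xmja] add [cfag] -> 11 lines: ajsvx tlme udut ofra juv cfag urn krym tmt yamh volns
Hunk 3: at line 1 remove [udut] add [gapyr,wbn] -> 12 lines: ajsvx tlme gapyr wbn ofra juv cfag urn krym tmt yamh volns
Hunk 4: at line 4 remove [juv] add [xov] -> 12 lines: ajsvx tlme gapyr wbn ofra xov cfag urn krym tmt yamh volns
Final line count: 12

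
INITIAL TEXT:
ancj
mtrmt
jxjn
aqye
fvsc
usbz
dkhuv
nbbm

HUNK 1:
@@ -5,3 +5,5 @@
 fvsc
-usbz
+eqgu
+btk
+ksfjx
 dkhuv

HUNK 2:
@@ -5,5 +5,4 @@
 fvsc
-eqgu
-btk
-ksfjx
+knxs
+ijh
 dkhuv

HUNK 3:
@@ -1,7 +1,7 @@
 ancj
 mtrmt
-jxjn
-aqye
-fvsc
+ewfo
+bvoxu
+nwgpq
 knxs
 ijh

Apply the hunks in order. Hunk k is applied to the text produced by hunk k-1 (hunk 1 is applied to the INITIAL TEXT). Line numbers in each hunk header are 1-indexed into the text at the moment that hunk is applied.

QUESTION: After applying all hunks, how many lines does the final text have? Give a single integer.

Hunk 1: at line 5 remove [usbz] add [eqgu,btk,ksfjx] -> 10 lines: ancj mtrmt jxjn aqye fvsc eqgu btk ksfjx dkhuv nbbm
Hunk 2: at line 5 remove [eqgu,btk,ksfjx] add [knxs,ijh] -> 9 lines: ancj mtrmt jxjn aqye fvsc knxs ijh dkhuv nbbm
Hunk 3: at line 1 remove [jxjn,aqye,fvsc] add [ewfo,bvoxu,nwgpq] -> 9 lines: ancj mtrmt ewfo bvoxu nwgpq knxs ijh dkhuv nbbm
Final line count: 9

Answer: 9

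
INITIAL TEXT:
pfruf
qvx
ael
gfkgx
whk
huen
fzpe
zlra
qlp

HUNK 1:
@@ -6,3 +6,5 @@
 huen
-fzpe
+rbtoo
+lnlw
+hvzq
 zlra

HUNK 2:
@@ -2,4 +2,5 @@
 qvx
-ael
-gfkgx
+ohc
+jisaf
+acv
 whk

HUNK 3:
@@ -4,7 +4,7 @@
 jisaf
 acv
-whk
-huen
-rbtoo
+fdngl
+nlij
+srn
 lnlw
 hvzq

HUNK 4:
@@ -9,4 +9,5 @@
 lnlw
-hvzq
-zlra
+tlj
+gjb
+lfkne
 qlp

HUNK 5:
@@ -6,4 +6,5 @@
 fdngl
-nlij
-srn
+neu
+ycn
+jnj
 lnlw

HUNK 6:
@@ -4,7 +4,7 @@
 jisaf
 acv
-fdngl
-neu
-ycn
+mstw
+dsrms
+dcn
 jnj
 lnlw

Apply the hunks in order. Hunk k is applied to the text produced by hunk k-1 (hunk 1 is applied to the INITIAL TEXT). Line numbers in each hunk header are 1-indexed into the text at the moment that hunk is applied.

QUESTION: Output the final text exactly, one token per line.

Answer: pfruf
qvx
ohc
jisaf
acv
mstw
dsrms
dcn
jnj
lnlw
tlj
gjb
lfkne
qlp

Derivation:
Hunk 1: at line 6 remove [fzpe] add [rbtoo,lnlw,hvzq] -> 11 lines: pfruf qvx ael gfkgx whk huen rbtoo lnlw hvzq zlra qlp
Hunk 2: at line 2 remove [ael,gfkgx] add [ohc,jisaf,acv] -> 12 lines: pfruf qvx ohc jisaf acv whk huen rbtoo lnlw hvzq zlra qlp
Hunk 3: at line 4 remove [whk,huen,rbtoo] add [fdngl,nlij,srn] -> 12 lines: pfruf qvx ohc jisaf acv fdngl nlij srn lnlw hvzq zlra qlp
Hunk 4: at line 9 remove [hvzq,zlra] add [tlj,gjb,lfkne] -> 13 lines: pfruf qvx ohc jisaf acv fdngl nlij srn lnlw tlj gjb lfkne qlp
Hunk 5: at line 6 remove [nlij,srn] add [neu,ycn,jnj] -> 14 lines: pfruf qvx ohc jisaf acv fdngl neu ycn jnj lnlw tlj gjb lfkne qlp
Hunk 6: at line 4 remove [fdngl,neu,ycn] add [mstw,dsrms,dcn] -> 14 lines: pfruf qvx ohc jisaf acv mstw dsrms dcn jnj lnlw tlj gjb lfkne qlp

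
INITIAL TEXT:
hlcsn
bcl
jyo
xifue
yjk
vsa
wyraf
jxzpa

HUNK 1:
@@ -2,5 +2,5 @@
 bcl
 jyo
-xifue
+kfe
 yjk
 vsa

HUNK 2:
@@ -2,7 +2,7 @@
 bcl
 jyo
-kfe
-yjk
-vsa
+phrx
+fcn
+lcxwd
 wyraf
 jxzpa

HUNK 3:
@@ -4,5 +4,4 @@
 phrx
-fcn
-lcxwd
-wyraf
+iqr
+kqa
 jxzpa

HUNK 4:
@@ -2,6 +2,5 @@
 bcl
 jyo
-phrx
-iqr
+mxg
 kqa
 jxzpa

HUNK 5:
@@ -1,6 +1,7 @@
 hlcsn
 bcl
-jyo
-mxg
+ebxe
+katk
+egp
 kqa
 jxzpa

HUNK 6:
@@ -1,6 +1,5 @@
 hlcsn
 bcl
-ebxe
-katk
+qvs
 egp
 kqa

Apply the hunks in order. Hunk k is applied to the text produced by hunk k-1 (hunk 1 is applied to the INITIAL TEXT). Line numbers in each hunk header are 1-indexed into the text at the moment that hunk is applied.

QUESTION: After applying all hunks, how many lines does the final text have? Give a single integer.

Answer: 6

Derivation:
Hunk 1: at line 2 remove [xifue] add [kfe] -> 8 lines: hlcsn bcl jyo kfe yjk vsa wyraf jxzpa
Hunk 2: at line 2 remove [kfe,yjk,vsa] add [phrx,fcn,lcxwd] -> 8 lines: hlcsn bcl jyo phrx fcn lcxwd wyraf jxzpa
Hunk 3: at line 4 remove [fcn,lcxwd,wyraf] add [iqr,kqa] -> 7 lines: hlcsn bcl jyo phrx iqr kqa jxzpa
Hunk 4: at line 2 remove [phrx,iqr] add [mxg] -> 6 lines: hlcsn bcl jyo mxg kqa jxzpa
Hunk 5: at line 1 remove [jyo,mxg] add [ebxe,katk,egp] -> 7 lines: hlcsn bcl ebxe katk egp kqa jxzpa
Hunk 6: at line 1 remove [ebxe,katk] add [qvs] -> 6 lines: hlcsn bcl qvs egp kqa jxzpa
Final line count: 6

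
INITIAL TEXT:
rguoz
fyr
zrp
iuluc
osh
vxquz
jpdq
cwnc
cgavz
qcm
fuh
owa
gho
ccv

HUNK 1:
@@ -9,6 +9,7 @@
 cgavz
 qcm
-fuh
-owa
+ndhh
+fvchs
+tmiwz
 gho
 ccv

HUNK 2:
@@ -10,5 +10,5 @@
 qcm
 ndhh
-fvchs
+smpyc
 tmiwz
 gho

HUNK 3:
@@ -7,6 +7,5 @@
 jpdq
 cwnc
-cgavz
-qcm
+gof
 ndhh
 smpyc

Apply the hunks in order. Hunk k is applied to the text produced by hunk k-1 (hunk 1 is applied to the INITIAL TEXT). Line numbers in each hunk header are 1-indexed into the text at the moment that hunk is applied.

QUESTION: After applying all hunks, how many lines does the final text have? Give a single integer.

Answer: 14

Derivation:
Hunk 1: at line 9 remove [fuh,owa] add [ndhh,fvchs,tmiwz] -> 15 lines: rguoz fyr zrp iuluc osh vxquz jpdq cwnc cgavz qcm ndhh fvchs tmiwz gho ccv
Hunk 2: at line 10 remove [fvchs] add [smpyc] -> 15 lines: rguoz fyr zrp iuluc osh vxquz jpdq cwnc cgavz qcm ndhh smpyc tmiwz gho ccv
Hunk 3: at line 7 remove [cgavz,qcm] add [gof] -> 14 lines: rguoz fyr zrp iuluc osh vxquz jpdq cwnc gof ndhh smpyc tmiwz gho ccv
Final line count: 14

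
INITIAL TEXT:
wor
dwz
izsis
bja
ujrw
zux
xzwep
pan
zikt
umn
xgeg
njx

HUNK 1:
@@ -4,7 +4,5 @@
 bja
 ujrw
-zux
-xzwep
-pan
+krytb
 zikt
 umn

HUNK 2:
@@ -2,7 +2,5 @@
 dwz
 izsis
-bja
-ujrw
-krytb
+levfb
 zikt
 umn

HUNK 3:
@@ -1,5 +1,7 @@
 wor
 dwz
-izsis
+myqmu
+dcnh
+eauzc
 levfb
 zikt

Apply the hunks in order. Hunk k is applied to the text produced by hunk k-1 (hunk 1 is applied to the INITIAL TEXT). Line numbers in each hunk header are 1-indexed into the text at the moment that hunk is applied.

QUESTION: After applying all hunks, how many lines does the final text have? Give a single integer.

Answer: 10

Derivation:
Hunk 1: at line 4 remove [zux,xzwep,pan] add [krytb] -> 10 lines: wor dwz izsis bja ujrw krytb zikt umn xgeg njx
Hunk 2: at line 2 remove [bja,ujrw,krytb] add [levfb] -> 8 lines: wor dwz izsis levfb zikt umn xgeg njx
Hunk 3: at line 1 remove [izsis] add [myqmu,dcnh,eauzc] -> 10 lines: wor dwz myqmu dcnh eauzc levfb zikt umn xgeg njx
Final line count: 10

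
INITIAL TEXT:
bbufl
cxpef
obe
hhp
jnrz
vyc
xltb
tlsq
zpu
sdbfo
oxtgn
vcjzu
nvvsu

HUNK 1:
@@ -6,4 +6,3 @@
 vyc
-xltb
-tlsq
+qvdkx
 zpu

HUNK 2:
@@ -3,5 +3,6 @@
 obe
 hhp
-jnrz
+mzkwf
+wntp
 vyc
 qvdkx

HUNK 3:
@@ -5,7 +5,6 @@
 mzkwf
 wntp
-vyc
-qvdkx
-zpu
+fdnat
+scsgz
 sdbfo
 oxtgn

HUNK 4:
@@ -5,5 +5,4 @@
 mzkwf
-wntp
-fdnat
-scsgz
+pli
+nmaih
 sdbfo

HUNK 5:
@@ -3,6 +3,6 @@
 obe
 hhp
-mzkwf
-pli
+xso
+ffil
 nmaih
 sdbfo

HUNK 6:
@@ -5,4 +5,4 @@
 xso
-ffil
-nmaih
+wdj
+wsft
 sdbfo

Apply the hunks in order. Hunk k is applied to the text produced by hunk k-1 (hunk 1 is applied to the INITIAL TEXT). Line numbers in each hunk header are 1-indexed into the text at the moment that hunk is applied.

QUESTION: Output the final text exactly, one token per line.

Hunk 1: at line 6 remove [xltb,tlsq] add [qvdkx] -> 12 lines: bbufl cxpef obe hhp jnrz vyc qvdkx zpu sdbfo oxtgn vcjzu nvvsu
Hunk 2: at line 3 remove [jnrz] add [mzkwf,wntp] -> 13 lines: bbufl cxpef obe hhp mzkwf wntp vyc qvdkx zpu sdbfo oxtgn vcjzu nvvsu
Hunk 3: at line 5 remove [vyc,qvdkx,zpu] add [fdnat,scsgz] -> 12 lines: bbufl cxpef obe hhp mzkwf wntp fdnat scsgz sdbfo oxtgn vcjzu nvvsu
Hunk 4: at line 5 remove [wntp,fdnat,scsgz] add [pli,nmaih] -> 11 lines: bbufl cxpef obe hhp mzkwf pli nmaih sdbfo oxtgn vcjzu nvvsu
Hunk 5: at line 3 remove [mzkwf,pli] add [xso,ffil] -> 11 lines: bbufl cxpef obe hhp xso ffil nmaih sdbfo oxtgn vcjzu nvvsu
Hunk 6: at line 5 remove [ffil,nmaih] add [wdj,wsft] -> 11 lines: bbufl cxpef obe hhp xso wdj wsft sdbfo oxtgn vcjzu nvvsu

Answer: bbufl
cxpef
obe
hhp
xso
wdj
wsft
sdbfo
oxtgn
vcjzu
nvvsu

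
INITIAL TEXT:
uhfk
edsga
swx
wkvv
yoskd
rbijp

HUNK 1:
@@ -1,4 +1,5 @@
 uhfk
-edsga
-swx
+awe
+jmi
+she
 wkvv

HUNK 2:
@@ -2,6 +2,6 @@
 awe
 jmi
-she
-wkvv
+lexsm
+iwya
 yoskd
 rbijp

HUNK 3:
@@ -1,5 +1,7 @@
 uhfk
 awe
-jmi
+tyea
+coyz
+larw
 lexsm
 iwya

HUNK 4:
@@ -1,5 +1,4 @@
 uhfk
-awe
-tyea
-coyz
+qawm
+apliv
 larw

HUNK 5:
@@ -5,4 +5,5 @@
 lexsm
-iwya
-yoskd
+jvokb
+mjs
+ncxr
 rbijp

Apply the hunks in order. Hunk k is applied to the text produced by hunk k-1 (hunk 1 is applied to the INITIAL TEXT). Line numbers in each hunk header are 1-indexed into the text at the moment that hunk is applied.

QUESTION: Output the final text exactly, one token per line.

Hunk 1: at line 1 remove [edsga,swx] add [awe,jmi,she] -> 7 lines: uhfk awe jmi she wkvv yoskd rbijp
Hunk 2: at line 2 remove [she,wkvv] add [lexsm,iwya] -> 7 lines: uhfk awe jmi lexsm iwya yoskd rbijp
Hunk 3: at line 1 remove [jmi] add [tyea,coyz,larw] -> 9 lines: uhfk awe tyea coyz larw lexsm iwya yoskd rbijp
Hunk 4: at line 1 remove [awe,tyea,coyz] add [qawm,apliv] -> 8 lines: uhfk qawm apliv larw lexsm iwya yoskd rbijp
Hunk 5: at line 5 remove [iwya,yoskd] add [jvokb,mjs,ncxr] -> 9 lines: uhfk qawm apliv larw lexsm jvokb mjs ncxr rbijp

Answer: uhfk
qawm
apliv
larw
lexsm
jvokb
mjs
ncxr
rbijp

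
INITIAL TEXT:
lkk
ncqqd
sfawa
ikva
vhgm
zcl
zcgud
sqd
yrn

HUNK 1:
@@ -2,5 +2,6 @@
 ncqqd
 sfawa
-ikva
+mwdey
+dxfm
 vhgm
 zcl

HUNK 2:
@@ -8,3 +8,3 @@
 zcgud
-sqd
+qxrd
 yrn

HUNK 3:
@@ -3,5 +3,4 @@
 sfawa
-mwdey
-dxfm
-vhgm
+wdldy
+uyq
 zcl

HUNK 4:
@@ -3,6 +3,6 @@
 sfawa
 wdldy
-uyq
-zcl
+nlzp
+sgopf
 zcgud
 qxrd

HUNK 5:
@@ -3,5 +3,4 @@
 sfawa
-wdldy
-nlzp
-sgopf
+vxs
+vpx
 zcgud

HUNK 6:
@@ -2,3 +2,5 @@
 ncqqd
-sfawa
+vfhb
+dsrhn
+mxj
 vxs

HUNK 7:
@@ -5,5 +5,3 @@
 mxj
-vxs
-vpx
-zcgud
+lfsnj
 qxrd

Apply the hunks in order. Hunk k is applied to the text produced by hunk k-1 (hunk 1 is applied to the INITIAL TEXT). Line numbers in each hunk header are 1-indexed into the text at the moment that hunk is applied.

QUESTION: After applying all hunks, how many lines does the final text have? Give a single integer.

Answer: 8

Derivation:
Hunk 1: at line 2 remove [ikva] add [mwdey,dxfm] -> 10 lines: lkk ncqqd sfawa mwdey dxfm vhgm zcl zcgud sqd yrn
Hunk 2: at line 8 remove [sqd] add [qxrd] -> 10 lines: lkk ncqqd sfawa mwdey dxfm vhgm zcl zcgud qxrd yrn
Hunk 3: at line 3 remove [mwdey,dxfm,vhgm] add [wdldy,uyq] -> 9 lines: lkk ncqqd sfawa wdldy uyq zcl zcgud qxrd yrn
Hunk 4: at line 3 remove [uyq,zcl] add [nlzp,sgopf] -> 9 lines: lkk ncqqd sfawa wdldy nlzp sgopf zcgud qxrd yrn
Hunk 5: at line 3 remove [wdldy,nlzp,sgopf] add [vxs,vpx] -> 8 lines: lkk ncqqd sfawa vxs vpx zcgud qxrd yrn
Hunk 6: at line 2 remove [sfawa] add [vfhb,dsrhn,mxj] -> 10 lines: lkk ncqqd vfhb dsrhn mxj vxs vpx zcgud qxrd yrn
Hunk 7: at line 5 remove [vxs,vpx,zcgud] add [lfsnj] -> 8 lines: lkk ncqqd vfhb dsrhn mxj lfsnj qxrd yrn
Final line count: 8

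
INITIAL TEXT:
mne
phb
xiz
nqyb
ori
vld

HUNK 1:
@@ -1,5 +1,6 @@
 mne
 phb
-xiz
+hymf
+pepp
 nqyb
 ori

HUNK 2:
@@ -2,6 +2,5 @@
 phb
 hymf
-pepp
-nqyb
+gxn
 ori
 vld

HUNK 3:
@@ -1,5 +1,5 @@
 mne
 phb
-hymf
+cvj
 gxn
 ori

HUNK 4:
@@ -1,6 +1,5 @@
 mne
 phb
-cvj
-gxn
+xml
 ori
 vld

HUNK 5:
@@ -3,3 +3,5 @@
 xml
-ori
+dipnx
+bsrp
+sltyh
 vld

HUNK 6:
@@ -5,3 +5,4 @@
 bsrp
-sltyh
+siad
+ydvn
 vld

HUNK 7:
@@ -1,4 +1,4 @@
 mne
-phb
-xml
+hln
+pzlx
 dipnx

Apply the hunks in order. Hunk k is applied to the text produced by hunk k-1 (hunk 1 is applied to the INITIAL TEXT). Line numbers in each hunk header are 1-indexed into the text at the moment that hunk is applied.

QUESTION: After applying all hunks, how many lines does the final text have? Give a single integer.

Hunk 1: at line 1 remove [xiz] add [hymf,pepp] -> 7 lines: mne phb hymf pepp nqyb ori vld
Hunk 2: at line 2 remove [pepp,nqyb] add [gxn] -> 6 lines: mne phb hymf gxn ori vld
Hunk 3: at line 1 remove [hymf] add [cvj] -> 6 lines: mne phb cvj gxn ori vld
Hunk 4: at line 1 remove [cvj,gxn] add [xml] -> 5 lines: mne phb xml ori vld
Hunk 5: at line 3 remove [ori] add [dipnx,bsrp,sltyh] -> 7 lines: mne phb xml dipnx bsrp sltyh vld
Hunk 6: at line 5 remove [sltyh] add [siad,ydvn] -> 8 lines: mne phb xml dipnx bsrp siad ydvn vld
Hunk 7: at line 1 remove [phb,xml] add [hln,pzlx] -> 8 lines: mne hln pzlx dipnx bsrp siad ydvn vld
Final line count: 8

Answer: 8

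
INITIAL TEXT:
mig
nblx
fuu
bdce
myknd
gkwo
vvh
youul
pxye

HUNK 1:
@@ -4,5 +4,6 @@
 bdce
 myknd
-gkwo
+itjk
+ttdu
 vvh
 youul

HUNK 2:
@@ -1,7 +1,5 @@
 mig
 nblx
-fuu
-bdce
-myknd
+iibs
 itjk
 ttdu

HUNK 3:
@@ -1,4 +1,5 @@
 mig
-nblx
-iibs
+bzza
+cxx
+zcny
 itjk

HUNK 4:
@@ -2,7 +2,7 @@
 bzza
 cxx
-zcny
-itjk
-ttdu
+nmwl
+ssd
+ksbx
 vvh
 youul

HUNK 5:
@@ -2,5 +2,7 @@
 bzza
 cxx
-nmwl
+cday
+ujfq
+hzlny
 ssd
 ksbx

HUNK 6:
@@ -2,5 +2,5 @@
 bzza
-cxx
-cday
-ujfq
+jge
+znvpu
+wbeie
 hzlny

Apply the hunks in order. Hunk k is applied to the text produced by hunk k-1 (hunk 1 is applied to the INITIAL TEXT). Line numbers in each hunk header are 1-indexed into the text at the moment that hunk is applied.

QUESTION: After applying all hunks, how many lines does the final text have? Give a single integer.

Hunk 1: at line 4 remove [gkwo] add [itjk,ttdu] -> 10 lines: mig nblx fuu bdce myknd itjk ttdu vvh youul pxye
Hunk 2: at line 1 remove [fuu,bdce,myknd] add [iibs] -> 8 lines: mig nblx iibs itjk ttdu vvh youul pxye
Hunk 3: at line 1 remove [nblx,iibs] add [bzza,cxx,zcny] -> 9 lines: mig bzza cxx zcny itjk ttdu vvh youul pxye
Hunk 4: at line 2 remove [zcny,itjk,ttdu] add [nmwl,ssd,ksbx] -> 9 lines: mig bzza cxx nmwl ssd ksbx vvh youul pxye
Hunk 5: at line 2 remove [nmwl] add [cday,ujfq,hzlny] -> 11 lines: mig bzza cxx cday ujfq hzlny ssd ksbx vvh youul pxye
Hunk 6: at line 2 remove [cxx,cday,ujfq] add [jge,znvpu,wbeie] -> 11 lines: mig bzza jge znvpu wbeie hzlny ssd ksbx vvh youul pxye
Final line count: 11

Answer: 11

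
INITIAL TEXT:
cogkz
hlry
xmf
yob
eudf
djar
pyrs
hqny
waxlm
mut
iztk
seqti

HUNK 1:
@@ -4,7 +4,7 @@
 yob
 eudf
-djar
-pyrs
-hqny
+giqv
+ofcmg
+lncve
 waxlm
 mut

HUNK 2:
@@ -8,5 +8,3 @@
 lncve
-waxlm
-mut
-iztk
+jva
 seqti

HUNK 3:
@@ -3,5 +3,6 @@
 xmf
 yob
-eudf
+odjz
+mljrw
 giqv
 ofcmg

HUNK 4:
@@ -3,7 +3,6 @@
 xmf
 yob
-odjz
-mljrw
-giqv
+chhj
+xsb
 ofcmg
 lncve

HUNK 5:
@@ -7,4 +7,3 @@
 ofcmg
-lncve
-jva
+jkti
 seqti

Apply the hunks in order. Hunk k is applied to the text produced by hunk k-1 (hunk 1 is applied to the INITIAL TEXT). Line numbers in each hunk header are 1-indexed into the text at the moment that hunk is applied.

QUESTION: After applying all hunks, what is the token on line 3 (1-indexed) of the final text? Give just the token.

Answer: xmf

Derivation:
Hunk 1: at line 4 remove [djar,pyrs,hqny] add [giqv,ofcmg,lncve] -> 12 lines: cogkz hlry xmf yob eudf giqv ofcmg lncve waxlm mut iztk seqti
Hunk 2: at line 8 remove [waxlm,mut,iztk] add [jva] -> 10 lines: cogkz hlry xmf yob eudf giqv ofcmg lncve jva seqti
Hunk 3: at line 3 remove [eudf] add [odjz,mljrw] -> 11 lines: cogkz hlry xmf yob odjz mljrw giqv ofcmg lncve jva seqti
Hunk 4: at line 3 remove [odjz,mljrw,giqv] add [chhj,xsb] -> 10 lines: cogkz hlry xmf yob chhj xsb ofcmg lncve jva seqti
Hunk 5: at line 7 remove [lncve,jva] add [jkti] -> 9 lines: cogkz hlry xmf yob chhj xsb ofcmg jkti seqti
Final line 3: xmf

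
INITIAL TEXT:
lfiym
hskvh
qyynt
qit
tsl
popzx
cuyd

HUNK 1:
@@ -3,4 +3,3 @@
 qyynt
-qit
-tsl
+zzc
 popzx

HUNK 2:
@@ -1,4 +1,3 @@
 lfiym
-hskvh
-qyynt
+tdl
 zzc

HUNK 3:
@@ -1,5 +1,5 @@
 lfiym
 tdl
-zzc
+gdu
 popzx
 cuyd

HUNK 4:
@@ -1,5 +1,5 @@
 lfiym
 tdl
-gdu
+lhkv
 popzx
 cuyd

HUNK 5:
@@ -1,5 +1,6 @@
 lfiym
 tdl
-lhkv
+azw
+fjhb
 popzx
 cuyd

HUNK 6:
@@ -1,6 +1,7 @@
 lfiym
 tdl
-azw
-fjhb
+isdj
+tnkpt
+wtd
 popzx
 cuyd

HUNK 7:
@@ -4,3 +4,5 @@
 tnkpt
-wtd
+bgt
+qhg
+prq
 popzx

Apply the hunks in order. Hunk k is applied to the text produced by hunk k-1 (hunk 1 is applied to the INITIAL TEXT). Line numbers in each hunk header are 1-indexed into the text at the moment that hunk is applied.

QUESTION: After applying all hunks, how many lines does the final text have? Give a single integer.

Hunk 1: at line 3 remove [qit,tsl] add [zzc] -> 6 lines: lfiym hskvh qyynt zzc popzx cuyd
Hunk 2: at line 1 remove [hskvh,qyynt] add [tdl] -> 5 lines: lfiym tdl zzc popzx cuyd
Hunk 3: at line 1 remove [zzc] add [gdu] -> 5 lines: lfiym tdl gdu popzx cuyd
Hunk 4: at line 1 remove [gdu] add [lhkv] -> 5 lines: lfiym tdl lhkv popzx cuyd
Hunk 5: at line 1 remove [lhkv] add [azw,fjhb] -> 6 lines: lfiym tdl azw fjhb popzx cuyd
Hunk 6: at line 1 remove [azw,fjhb] add [isdj,tnkpt,wtd] -> 7 lines: lfiym tdl isdj tnkpt wtd popzx cuyd
Hunk 7: at line 4 remove [wtd] add [bgt,qhg,prq] -> 9 lines: lfiym tdl isdj tnkpt bgt qhg prq popzx cuyd
Final line count: 9

Answer: 9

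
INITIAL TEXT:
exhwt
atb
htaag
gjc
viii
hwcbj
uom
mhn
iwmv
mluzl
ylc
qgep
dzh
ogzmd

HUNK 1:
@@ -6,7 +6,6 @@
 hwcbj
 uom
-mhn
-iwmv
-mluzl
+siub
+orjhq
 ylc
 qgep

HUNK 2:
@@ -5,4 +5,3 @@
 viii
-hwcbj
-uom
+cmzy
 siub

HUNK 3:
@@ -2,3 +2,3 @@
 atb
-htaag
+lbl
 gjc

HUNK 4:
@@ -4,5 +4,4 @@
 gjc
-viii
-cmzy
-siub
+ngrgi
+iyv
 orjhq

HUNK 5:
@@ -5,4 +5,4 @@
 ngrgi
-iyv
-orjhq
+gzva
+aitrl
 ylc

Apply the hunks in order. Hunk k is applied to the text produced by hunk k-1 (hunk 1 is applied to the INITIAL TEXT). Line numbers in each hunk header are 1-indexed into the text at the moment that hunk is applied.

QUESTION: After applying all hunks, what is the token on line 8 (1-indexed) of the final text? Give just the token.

Answer: ylc

Derivation:
Hunk 1: at line 6 remove [mhn,iwmv,mluzl] add [siub,orjhq] -> 13 lines: exhwt atb htaag gjc viii hwcbj uom siub orjhq ylc qgep dzh ogzmd
Hunk 2: at line 5 remove [hwcbj,uom] add [cmzy] -> 12 lines: exhwt atb htaag gjc viii cmzy siub orjhq ylc qgep dzh ogzmd
Hunk 3: at line 2 remove [htaag] add [lbl] -> 12 lines: exhwt atb lbl gjc viii cmzy siub orjhq ylc qgep dzh ogzmd
Hunk 4: at line 4 remove [viii,cmzy,siub] add [ngrgi,iyv] -> 11 lines: exhwt atb lbl gjc ngrgi iyv orjhq ylc qgep dzh ogzmd
Hunk 5: at line 5 remove [iyv,orjhq] add [gzva,aitrl] -> 11 lines: exhwt atb lbl gjc ngrgi gzva aitrl ylc qgep dzh ogzmd
Final line 8: ylc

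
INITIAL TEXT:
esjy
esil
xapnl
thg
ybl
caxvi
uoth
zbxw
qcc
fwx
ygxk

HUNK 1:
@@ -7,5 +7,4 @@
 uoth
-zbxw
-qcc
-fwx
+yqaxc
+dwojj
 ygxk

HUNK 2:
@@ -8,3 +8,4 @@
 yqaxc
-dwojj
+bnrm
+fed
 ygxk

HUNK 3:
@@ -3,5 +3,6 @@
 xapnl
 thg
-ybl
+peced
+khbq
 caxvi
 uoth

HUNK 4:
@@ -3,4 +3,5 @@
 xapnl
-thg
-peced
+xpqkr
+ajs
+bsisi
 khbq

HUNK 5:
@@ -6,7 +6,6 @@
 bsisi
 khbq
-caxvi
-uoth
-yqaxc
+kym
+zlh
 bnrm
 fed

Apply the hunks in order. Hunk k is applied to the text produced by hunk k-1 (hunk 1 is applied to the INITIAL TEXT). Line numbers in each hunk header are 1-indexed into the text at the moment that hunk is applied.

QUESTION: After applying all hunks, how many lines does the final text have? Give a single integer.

Hunk 1: at line 7 remove [zbxw,qcc,fwx] add [yqaxc,dwojj] -> 10 lines: esjy esil xapnl thg ybl caxvi uoth yqaxc dwojj ygxk
Hunk 2: at line 8 remove [dwojj] add [bnrm,fed] -> 11 lines: esjy esil xapnl thg ybl caxvi uoth yqaxc bnrm fed ygxk
Hunk 3: at line 3 remove [ybl] add [peced,khbq] -> 12 lines: esjy esil xapnl thg peced khbq caxvi uoth yqaxc bnrm fed ygxk
Hunk 4: at line 3 remove [thg,peced] add [xpqkr,ajs,bsisi] -> 13 lines: esjy esil xapnl xpqkr ajs bsisi khbq caxvi uoth yqaxc bnrm fed ygxk
Hunk 5: at line 6 remove [caxvi,uoth,yqaxc] add [kym,zlh] -> 12 lines: esjy esil xapnl xpqkr ajs bsisi khbq kym zlh bnrm fed ygxk
Final line count: 12

Answer: 12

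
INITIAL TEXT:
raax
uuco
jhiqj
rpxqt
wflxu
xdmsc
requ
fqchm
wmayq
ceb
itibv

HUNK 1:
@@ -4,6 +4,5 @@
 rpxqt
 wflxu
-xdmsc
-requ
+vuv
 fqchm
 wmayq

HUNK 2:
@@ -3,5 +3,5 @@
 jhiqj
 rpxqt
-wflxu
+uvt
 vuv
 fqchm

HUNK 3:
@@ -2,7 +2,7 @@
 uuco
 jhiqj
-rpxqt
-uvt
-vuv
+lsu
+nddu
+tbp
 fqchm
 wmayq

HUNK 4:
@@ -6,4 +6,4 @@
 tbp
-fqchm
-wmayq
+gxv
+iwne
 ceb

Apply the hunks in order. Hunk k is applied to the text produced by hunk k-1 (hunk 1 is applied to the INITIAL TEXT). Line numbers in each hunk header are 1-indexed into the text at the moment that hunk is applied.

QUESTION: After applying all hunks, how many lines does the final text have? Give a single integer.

Hunk 1: at line 4 remove [xdmsc,requ] add [vuv] -> 10 lines: raax uuco jhiqj rpxqt wflxu vuv fqchm wmayq ceb itibv
Hunk 2: at line 3 remove [wflxu] add [uvt] -> 10 lines: raax uuco jhiqj rpxqt uvt vuv fqchm wmayq ceb itibv
Hunk 3: at line 2 remove [rpxqt,uvt,vuv] add [lsu,nddu,tbp] -> 10 lines: raax uuco jhiqj lsu nddu tbp fqchm wmayq ceb itibv
Hunk 4: at line 6 remove [fqchm,wmayq] add [gxv,iwne] -> 10 lines: raax uuco jhiqj lsu nddu tbp gxv iwne ceb itibv
Final line count: 10

Answer: 10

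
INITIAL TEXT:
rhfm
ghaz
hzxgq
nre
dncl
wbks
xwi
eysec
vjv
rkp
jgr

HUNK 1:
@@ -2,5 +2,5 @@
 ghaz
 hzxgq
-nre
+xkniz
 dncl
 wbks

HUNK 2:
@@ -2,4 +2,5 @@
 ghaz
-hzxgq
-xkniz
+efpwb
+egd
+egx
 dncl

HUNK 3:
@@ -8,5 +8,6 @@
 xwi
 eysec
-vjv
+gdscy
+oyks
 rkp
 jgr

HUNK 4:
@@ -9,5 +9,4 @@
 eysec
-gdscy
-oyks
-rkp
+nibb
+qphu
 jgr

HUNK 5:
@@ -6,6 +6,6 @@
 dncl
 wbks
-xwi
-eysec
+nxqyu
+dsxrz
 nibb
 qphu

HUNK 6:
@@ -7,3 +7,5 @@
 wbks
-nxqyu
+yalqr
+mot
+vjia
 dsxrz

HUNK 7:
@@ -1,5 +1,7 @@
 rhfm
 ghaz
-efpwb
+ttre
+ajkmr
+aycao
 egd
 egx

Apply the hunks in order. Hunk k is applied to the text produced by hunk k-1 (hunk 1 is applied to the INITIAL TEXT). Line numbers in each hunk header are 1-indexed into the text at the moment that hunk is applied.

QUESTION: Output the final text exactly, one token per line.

Hunk 1: at line 2 remove [nre] add [xkniz] -> 11 lines: rhfm ghaz hzxgq xkniz dncl wbks xwi eysec vjv rkp jgr
Hunk 2: at line 2 remove [hzxgq,xkniz] add [efpwb,egd,egx] -> 12 lines: rhfm ghaz efpwb egd egx dncl wbks xwi eysec vjv rkp jgr
Hunk 3: at line 8 remove [vjv] add [gdscy,oyks] -> 13 lines: rhfm ghaz efpwb egd egx dncl wbks xwi eysec gdscy oyks rkp jgr
Hunk 4: at line 9 remove [gdscy,oyks,rkp] add [nibb,qphu] -> 12 lines: rhfm ghaz efpwb egd egx dncl wbks xwi eysec nibb qphu jgr
Hunk 5: at line 6 remove [xwi,eysec] add [nxqyu,dsxrz] -> 12 lines: rhfm ghaz efpwb egd egx dncl wbks nxqyu dsxrz nibb qphu jgr
Hunk 6: at line 7 remove [nxqyu] add [yalqr,mot,vjia] -> 14 lines: rhfm ghaz efpwb egd egx dncl wbks yalqr mot vjia dsxrz nibb qphu jgr
Hunk 7: at line 1 remove [efpwb] add [ttre,ajkmr,aycao] -> 16 lines: rhfm ghaz ttre ajkmr aycao egd egx dncl wbks yalqr mot vjia dsxrz nibb qphu jgr

Answer: rhfm
ghaz
ttre
ajkmr
aycao
egd
egx
dncl
wbks
yalqr
mot
vjia
dsxrz
nibb
qphu
jgr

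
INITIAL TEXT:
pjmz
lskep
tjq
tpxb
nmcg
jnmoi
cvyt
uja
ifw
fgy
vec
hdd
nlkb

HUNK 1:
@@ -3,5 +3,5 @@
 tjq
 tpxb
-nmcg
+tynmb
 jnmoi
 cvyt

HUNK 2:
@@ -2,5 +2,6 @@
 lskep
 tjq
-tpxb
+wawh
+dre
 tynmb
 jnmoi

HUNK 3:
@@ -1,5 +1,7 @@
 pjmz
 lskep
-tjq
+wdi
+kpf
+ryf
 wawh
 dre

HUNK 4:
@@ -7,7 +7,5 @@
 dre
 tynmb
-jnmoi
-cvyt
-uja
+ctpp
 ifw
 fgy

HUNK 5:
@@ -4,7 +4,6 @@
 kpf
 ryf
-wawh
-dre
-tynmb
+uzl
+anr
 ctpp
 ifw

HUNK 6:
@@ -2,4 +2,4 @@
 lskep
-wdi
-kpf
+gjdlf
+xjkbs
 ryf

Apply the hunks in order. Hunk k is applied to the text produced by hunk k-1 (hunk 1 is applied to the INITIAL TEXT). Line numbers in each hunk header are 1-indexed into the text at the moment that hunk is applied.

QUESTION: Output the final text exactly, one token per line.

Hunk 1: at line 3 remove [nmcg] add [tynmb] -> 13 lines: pjmz lskep tjq tpxb tynmb jnmoi cvyt uja ifw fgy vec hdd nlkb
Hunk 2: at line 2 remove [tpxb] add [wawh,dre] -> 14 lines: pjmz lskep tjq wawh dre tynmb jnmoi cvyt uja ifw fgy vec hdd nlkb
Hunk 3: at line 1 remove [tjq] add [wdi,kpf,ryf] -> 16 lines: pjmz lskep wdi kpf ryf wawh dre tynmb jnmoi cvyt uja ifw fgy vec hdd nlkb
Hunk 4: at line 7 remove [jnmoi,cvyt,uja] add [ctpp] -> 14 lines: pjmz lskep wdi kpf ryf wawh dre tynmb ctpp ifw fgy vec hdd nlkb
Hunk 5: at line 4 remove [wawh,dre,tynmb] add [uzl,anr] -> 13 lines: pjmz lskep wdi kpf ryf uzl anr ctpp ifw fgy vec hdd nlkb
Hunk 6: at line 2 remove [wdi,kpf] add [gjdlf,xjkbs] -> 13 lines: pjmz lskep gjdlf xjkbs ryf uzl anr ctpp ifw fgy vec hdd nlkb

Answer: pjmz
lskep
gjdlf
xjkbs
ryf
uzl
anr
ctpp
ifw
fgy
vec
hdd
nlkb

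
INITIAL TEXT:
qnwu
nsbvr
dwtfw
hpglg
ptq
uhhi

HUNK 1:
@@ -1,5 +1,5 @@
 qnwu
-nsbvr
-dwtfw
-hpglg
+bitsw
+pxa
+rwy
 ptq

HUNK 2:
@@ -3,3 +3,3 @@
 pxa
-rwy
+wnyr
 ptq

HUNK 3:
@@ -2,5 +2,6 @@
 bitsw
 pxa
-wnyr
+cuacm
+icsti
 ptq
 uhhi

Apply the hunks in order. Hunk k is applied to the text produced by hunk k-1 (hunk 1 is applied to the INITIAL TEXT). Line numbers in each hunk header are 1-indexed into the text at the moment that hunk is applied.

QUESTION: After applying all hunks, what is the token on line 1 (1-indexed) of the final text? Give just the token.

Hunk 1: at line 1 remove [nsbvr,dwtfw,hpglg] add [bitsw,pxa,rwy] -> 6 lines: qnwu bitsw pxa rwy ptq uhhi
Hunk 2: at line 3 remove [rwy] add [wnyr] -> 6 lines: qnwu bitsw pxa wnyr ptq uhhi
Hunk 3: at line 2 remove [wnyr] add [cuacm,icsti] -> 7 lines: qnwu bitsw pxa cuacm icsti ptq uhhi
Final line 1: qnwu

Answer: qnwu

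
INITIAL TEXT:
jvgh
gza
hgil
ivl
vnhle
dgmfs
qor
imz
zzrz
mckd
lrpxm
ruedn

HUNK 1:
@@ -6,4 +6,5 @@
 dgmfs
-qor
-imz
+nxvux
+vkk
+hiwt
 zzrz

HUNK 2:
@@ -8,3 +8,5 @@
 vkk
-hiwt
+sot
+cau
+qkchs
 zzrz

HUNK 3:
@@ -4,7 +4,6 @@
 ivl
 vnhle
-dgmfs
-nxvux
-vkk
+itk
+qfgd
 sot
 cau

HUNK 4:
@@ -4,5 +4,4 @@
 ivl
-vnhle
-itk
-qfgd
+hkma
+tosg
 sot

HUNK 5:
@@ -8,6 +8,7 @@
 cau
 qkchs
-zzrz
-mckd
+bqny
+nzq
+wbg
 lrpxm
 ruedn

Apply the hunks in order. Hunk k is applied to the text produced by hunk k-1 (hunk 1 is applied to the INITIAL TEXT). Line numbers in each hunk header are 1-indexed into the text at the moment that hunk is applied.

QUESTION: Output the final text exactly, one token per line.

Answer: jvgh
gza
hgil
ivl
hkma
tosg
sot
cau
qkchs
bqny
nzq
wbg
lrpxm
ruedn

Derivation:
Hunk 1: at line 6 remove [qor,imz] add [nxvux,vkk,hiwt] -> 13 lines: jvgh gza hgil ivl vnhle dgmfs nxvux vkk hiwt zzrz mckd lrpxm ruedn
Hunk 2: at line 8 remove [hiwt] add [sot,cau,qkchs] -> 15 lines: jvgh gza hgil ivl vnhle dgmfs nxvux vkk sot cau qkchs zzrz mckd lrpxm ruedn
Hunk 3: at line 4 remove [dgmfs,nxvux,vkk] add [itk,qfgd] -> 14 lines: jvgh gza hgil ivl vnhle itk qfgd sot cau qkchs zzrz mckd lrpxm ruedn
Hunk 4: at line 4 remove [vnhle,itk,qfgd] add [hkma,tosg] -> 13 lines: jvgh gza hgil ivl hkma tosg sot cau qkchs zzrz mckd lrpxm ruedn
Hunk 5: at line 8 remove [zzrz,mckd] add [bqny,nzq,wbg] -> 14 lines: jvgh gza hgil ivl hkma tosg sot cau qkchs bqny nzq wbg lrpxm ruedn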